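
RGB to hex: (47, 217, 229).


R = 47 → 2F (hex)
G = 217 → D9 (hex)
B = 229 → E5 (hex)
Hex = #2FD9E5


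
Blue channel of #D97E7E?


Color: #D97E7E
R = D9 = 217
G = 7E = 126
B = 7E = 126
Blue = 126


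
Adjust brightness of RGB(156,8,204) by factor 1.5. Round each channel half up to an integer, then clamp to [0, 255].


Multiply each channel by 1.5, round half up, clamp to [0, 255]
R: 156×1.5 = 234
G: 8×1.5 = 12
B: 204×1.5 = 306 → clamp → 255
= RGB(234, 12, 255)


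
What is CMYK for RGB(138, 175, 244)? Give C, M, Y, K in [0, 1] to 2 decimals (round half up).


R'=138/255≈0.5412, G'=175/255≈0.6863, B'=244/255≈0.9569
K = 1 - max(R',G',B') = 1 - 244/255 = 11/255 = 0.04313… → 0.04
(1-R'-K)/(1-K) simplifies to (max-R)/max with max = 244:
C = (244-138)/244 = 106/244 = 0.43442… → 0.43
M = (244-175)/244 = 69/244 = 0.28278… → 0.28
Y = (244-244)/244 = 0/244 = 0 → 0.00
= CMYK(0.43, 0.28, 0.00, 0.04)


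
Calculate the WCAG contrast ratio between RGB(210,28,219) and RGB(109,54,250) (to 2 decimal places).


Linearize each sRGB channel c=v/255: c/12.92 if c ≤ 0.04045 else ((c+0.055)/1.055)^2.4
L = 0.2126×R_lin + 0.7152×G_lin + 0.0722×B_lin
Color 1 (210,28,219):
  R=210: 210/255≈0.8235 > 0.04045 → ((0.8235+0.055)/1.055)^2.4 ≈ 0.64448
  G=28: 28/255≈0.1098 > 0.04045 → ((0.1098+0.055)/1.055)^2.4 ≈ 0.01161
  B=219: 219/255≈0.8588 > 0.04045 → ((0.8588+0.055)/1.055)^2.4 ≈ 0.70838
  L1 = 0.2126×0.64448 + 0.7152×0.01161 + 0.0722×0.70838 ≈ 0.19647
Color 2 (109,54,250):
  R=109: 109/255≈0.4275 > 0.04045 → ((0.4275+0.055)/1.055)^2.4 ≈ 0.15293
  G=54: 54/255≈0.2118 > 0.04045 → ((0.2118+0.055)/1.055)^2.4 ≈ 0.03689
  B=250: 250/255≈0.9804 > 0.04045 → ((0.9804+0.055)/1.055)^2.4 ≈ 0.95597
  L2 = 0.2126×0.15293 + 0.7152×0.03689 + 0.0722×0.95597 ≈ 0.12792
Lighter = 0.19647, Darker = 0.12792
Ratio = (L_lighter + 0.05) / (L_darker + 0.05)
Ratio = (0.19647 + 0.05) / (0.12792 + 0.05) = 0.24647 / 0.17792 ≈ 1.3853
Ratio ≈ 1.39:1


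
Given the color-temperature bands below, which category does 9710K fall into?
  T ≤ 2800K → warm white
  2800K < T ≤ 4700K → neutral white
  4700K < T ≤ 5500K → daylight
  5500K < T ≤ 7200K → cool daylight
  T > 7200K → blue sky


Temperature: 9710K
9710K > 7200K → blue sky
Classification: blue sky


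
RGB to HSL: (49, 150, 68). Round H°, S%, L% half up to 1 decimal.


Normalize: R'=49/255≈0.1922, G'=150/255≈0.5882, B'=68/255≈0.2667
Max=150/255, Min=49/255, Δ=Max-Min=101/255
L = (Max+Min)/2 = (150+49)/510 = 199/510 = 0.39019… → L = 39.0%
L ≤ 0.5 → S = Δ/(Max+Min) = 101/(150+49) = 101/199 = 0.50753… → S = 50.8%
(the 1/255 factors cancel in S and H, so raw channel differences can be used)
Max is G' → H = 60 × ((B-R)/Δ + 2) = 60 × ((68-49)/101 + 2)
  19/101 + 2 = 0.1881… + 2 = 2.1881…
  H = 60 × 2.1881… = 131.287…° → H = 131.3°
= HSL(131.3°, 50.8%, 39.0%)


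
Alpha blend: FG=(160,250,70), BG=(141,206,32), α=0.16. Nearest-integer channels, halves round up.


C = α×F + (1-α)×B, with 1-α = 0.84
R: 0.16×160 + 0.84×141 = 25.60 + 118.44 = 144.04 → 144
G: 0.16×250 + 0.84×206 = 40.00 + 173.04 = 213.04 → 213
B: 0.16×70 + 0.84×32 = 11.20 + 26.88 = 38.08 → 38
= RGB(144, 213, 38)


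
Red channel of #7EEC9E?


Color: #7EEC9E
R = 7E = 126
G = EC = 236
B = 9E = 158
Red = 126


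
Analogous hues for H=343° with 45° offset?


Base hue: 343°
Left analog: (343 - 45) mod 360 = 298°
Right analog: (343 + 45) mod 360 = 28°
Analogous hues = 298° and 28°


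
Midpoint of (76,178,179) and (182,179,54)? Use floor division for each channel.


Midpoint: each channel = ⌊(C₁+C₂)/2⌋
R: ⌊(76+182)/2⌋ = 129
G: ⌊(178+179)/2⌋ = 178
B: ⌊(179+54)/2⌋ = 116
= RGB(129, 178, 116)


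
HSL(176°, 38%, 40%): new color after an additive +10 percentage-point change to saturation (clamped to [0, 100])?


Original S = 38%
Adjustment = +10 percentage points
New S = 38 + (10) = 48
Clamp to [0, 100] → 48
= HSL(176°, 48%, 40%)


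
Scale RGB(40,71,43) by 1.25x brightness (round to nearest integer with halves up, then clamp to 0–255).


Multiply each channel by 1.25, round half up, clamp to [0, 255]
R: 40×1.25 = 50
G: 71×1.25 = 88.75 → round → 89
B: 43×1.25 = 53.75 → round → 54
= RGB(50, 89, 54)


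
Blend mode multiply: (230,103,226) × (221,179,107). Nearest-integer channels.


Multiply: C = A×B/255, rounded to nearest integer
R: 230×221/255 = 50830/255 ≈ 199.333 → 199
G: 103×179/255 = 18437/255 ≈ 72.302 → 72
B: 226×107/255 = 24182/255 ≈ 94.831 → 95
= RGB(199, 72, 95)


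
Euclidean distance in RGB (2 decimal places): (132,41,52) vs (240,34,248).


d = √[(R₁-R₂)² + (G₁-G₂)² + (B₁-B₂)²]
d = √[(132-240)² + (41-34)² + (52-248)²]
d = √[11664 + 49 + 38416]
d = √50129
d ≈ 223.90


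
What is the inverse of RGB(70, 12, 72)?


Invert: (255-R, 255-G, 255-B)
R: 255-70 = 185
G: 255-12 = 243
B: 255-72 = 183
= RGB(185, 243, 183)


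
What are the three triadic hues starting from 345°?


Triadic: equally spaced at 120° intervals
H1 = 345°
H2 = (345 + 120) mod 360 = 105°
H3 = (345 + 240) mod 360 = 225°
Triadic = 345°, 105°, 225°


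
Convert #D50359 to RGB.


D5 → 213 (R)
03 → 3 (G)
59 → 89 (B)
= RGB(213, 3, 89)


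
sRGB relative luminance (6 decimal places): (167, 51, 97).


Linearize each channel (sRGB transfer function): c = v/255; c_lin = c/12.92 if c ≤ 0.04045, else ((c+0.055)/1.055)^2.4
  R: 167/255 ≈ 0.654902 > 0.04045 → ((0.654902+0.055)/1.055)^2.4 ≈ 0.386429
  G: 51/255 ≈ 0.200000 > 0.04045 → ((0.200000+0.055)/1.055)^2.4 ≈ 0.033105
  B: 97/255 ≈ 0.380392 > 0.04045 → ((0.380392+0.055)/1.055)^2.4 ≈ 0.119538
R_lin = 0.386429, G_lin = 0.033105, B_lin = 0.119538
L = 0.2126×R + 0.7152×G + 0.0722×B
L = 0.2126×0.386429 + 0.7152×0.033105 + 0.0722×0.119538
L ≈ 0.114462


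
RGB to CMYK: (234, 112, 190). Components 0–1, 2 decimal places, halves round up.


R'=234/255≈0.9176, G'=112/255≈0.4392, B'=190/255≈0.7451
K = 1 - max(R',G',B') = 1 - 234/255 = 21/255 = 0.08235… → 0.08
(1-R'-K)/(1-K) simplifies to (max-R)/max with max = 234:
C = (234-234)/234 = 0/234 = 0 → 0.00
M = (234-112)/234 = 122/234 = 0.52136… → 0.52
Y = (234-190)/234 = 44/234 = 0.18803… → 0.19
= CMYK(0.00, 0.52, 0.19, 0.08)


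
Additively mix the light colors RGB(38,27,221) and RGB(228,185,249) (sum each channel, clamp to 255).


Additive: each channel = min(255, C₁+C₂)
R: 38+228 = 266 → 255
G: 27+185 = 212 → 212
B: 221+249 = 470 → 255
= RGB(255, 212, 255)


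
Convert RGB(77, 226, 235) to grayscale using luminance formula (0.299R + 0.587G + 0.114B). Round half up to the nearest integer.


Gray = 0.299×R + 0.587×G + 0.114×B
Gray = 0.299×77 + 0.587×226 + 0.114×235
Gray = 23.023 + 132.662 + 26.790
Gray = 182.475 → round half up → 182
Gray = 182


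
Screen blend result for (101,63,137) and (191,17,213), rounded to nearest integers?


Screen: C = 255 - (255-A)×(255-B)/255, rounded to nearest integer
R: 255 - (255-101)×(255-191)/255 = 255 - 9856/255 ≈ 255 - 38.651 = 216.349 → 216
G: 255 - (255-63)×(255-17)/255 = 255 - 45696/255 ≈ 255 - 179.200 = 75.800 → 76
B: 255 - (255-137)×(255-213)/255 = 255 - 4956/255 ≈ 255 - 19.435 = 235.565 → 236
= RGB(216, 76, 236)


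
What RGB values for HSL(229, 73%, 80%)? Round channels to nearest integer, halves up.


H=229°, S=0.73, L=0.80
C = (1-|2L-1|)×S = (1-|0.60|)×0.73 = 0.292
H' = H/60 = 229/60 ≈ 3.8167; X = C×(1-|H' mod 2 - 1|) ≈ 0.0535
m = L - C/2 = 0.80 - 0.146 = 0.654
Sector ⌊H'⌋ = 3 → (R',G',B') = (0.0, ≈0.0535, 0.292)
RGB = ((R'+m)×255, (G'+m)×255, (B'+m)×255) = (166.77, 180.421, 241.23)
Round half up → RGB(167, 180, 241)


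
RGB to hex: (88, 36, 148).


R = 88 → 58 (hex)
G = 36 → 24 (hex)
B = 148 → 94 (hex)
Hex = #582494


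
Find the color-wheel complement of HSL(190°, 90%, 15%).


Complement = opposite side of color wheel = hue + 180°
H' = (190 + 180) mod 360 = 10°
S and L unchanged.
= HSL(10°, 90%, 15%)


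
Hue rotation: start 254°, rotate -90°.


New hue = (H + rotation) mod 360
New hue = (254 -90) mod 360
= 164 mod 360
= 164°


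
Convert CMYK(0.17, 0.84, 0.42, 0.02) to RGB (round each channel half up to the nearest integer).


R = 255 × (1-C) × (1-K) = 255 × 0.83 × 0.98 = 207.417 → 207
G = 255 × (1-M) × (1-K) = 255 × 0.16 × 0.98 = 39.984 → 40
B = 255 × (1-Y) × (1-K) = 255 × 0.58 × 0.98 = 144.942 → 145
= RGB(207, 40, 145)


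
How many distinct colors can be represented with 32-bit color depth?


Colors = 2^bits = 2^32
= 4,294,967,296 colors


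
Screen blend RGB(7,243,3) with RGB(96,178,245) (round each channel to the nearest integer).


Screen: C = 255 - (255-A)×(255-B)/255, rounded to nearest integer
R: 255 - (255-7)×(255-96)/255 = 255 - 39432/255 ≈ 255 - 154.635 = 100.365 → 100
G: 255 - (255-243)×(255-178)/255 = 255 - 924/255 ≈ 255 - 3.624 = 251.376 → 251
B: 255 - (255-3)×(255-245)/255 = 255 - 2520/255 ≈ 255 - 9.882 = 245.118 → 245
= RGB(100, 251, 245)


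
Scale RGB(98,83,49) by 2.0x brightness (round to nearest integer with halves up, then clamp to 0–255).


Multiply each channel by 2.0, round half up, clamp to [0, 255]
R: 98×2.0 = 196
G: 83×2.0 = 166
B: 49×2.0 = 98
= RGB(196, 166, 98)


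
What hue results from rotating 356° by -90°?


New hue = (H + rotation) mod 360
New hue = (356 -90) mod 360
= 266 mod 360
= 266°


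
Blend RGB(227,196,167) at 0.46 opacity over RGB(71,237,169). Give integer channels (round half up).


C = α×F + (1-α)×B, with 1-α = 0.54
R: 0.46×227 + 0.54×71 = 104.42 + 38.34 = 142.76 → 143
G: 0.46×196 + 0.54×237 = 90.16 + 127.98 = 218.14 → 218
B: 0.46×167 + 0.54×169 = 76.82 + 91.26 = 168.08 → 168
= RGB(143, 218, 168)


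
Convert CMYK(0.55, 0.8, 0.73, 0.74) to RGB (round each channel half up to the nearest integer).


R = 255 × (1-C) × (1-K) = 255 × 0.45 × 0.26 = 29.835 → 30
G = 255 × (1-M) × (1-K) = 255 × 0.20 × 0.26 = 13.26 → 13
B = 255 × (1-Y) × (1-K) = 255 × 0.27 × 0.26 = 17.901 → 18
= RGB(30, 13, 18)


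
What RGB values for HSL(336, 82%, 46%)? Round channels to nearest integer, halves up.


H=336°, S=0.82, L=0.46
C = (1-|2L-1|)×S = (1-|-0.08|)×0.82 = 0.7544
H' = H/60 = 336/60 ≈ 5.6000; X = C×(1-|H' mod 2 - 1|) = 0.30176
m = L - C/2 = 0.46 - 0.3772 = 0.0828
Sector ⌊H'⌋ = 5 → (R',G',B') = (0.7544, 0.0, 0.30176)
RGB = ((R'+m)×255, (G'+m)×255, (B'+m)×255) = (213.486, 21.114, 98.0628)
Round half up → RGB(213, 21, 98)


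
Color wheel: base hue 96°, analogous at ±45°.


Base hue: 96°
Left analog: (96 - 45) mod 360 = 51°
Right analog: (96 + 45) mod 360 = 141°
Analogous hues = 51° and 141°


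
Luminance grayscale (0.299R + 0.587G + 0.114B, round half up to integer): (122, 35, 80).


Gray = 0.299×R + 0.587×G + 0.114×B
Gray = 0.299×122 + 0.587×35 + 0.114×80
Gray = 36.478 + 20.545 + 9.120
Gray = 66.143 → round half up → 66
Gray = 66


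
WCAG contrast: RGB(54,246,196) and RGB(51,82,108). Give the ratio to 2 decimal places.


Linearize each sRGB channel c=v/255: c/12.92 if c ≤ 0.04045 else ((c+0.055)/1.055)^2.4
L = 0.2126×R_lin + 0.7152×G_lin + 0.0722×B_lin
Color 1 (54,246,196):
  R=54: 54/255≈0.2118 > 0.04045 → ((0.2118+0.055)/1.055)^2.4 ≈ 0.03689
  G=246: 246/255≈0.9647 > 0.04045 → ((0.9647+0.055)/1.055)^2.4 ≈ 0.92158
  B=196: 196/255≈0.7686 > 0.04045 → ((0.7686+0.055)/1.055)^2.4 ≈ 0.55201
  L1 = 0.2126×0.03689 + 0.7152×0.92158 + 0.0722×0.55201 ≈ 0.70681
Color 2 (51,82,108):
  R=51: 51/255≈0.2000 > 0.04045 → ((0.2000+0.055)/1.055)^2.4 ≈ 0.03310
  G=82: 82/255≈0.3216 > 0.04045 → ((0.3216+0.055)/1.055)^2.4 ≈ 0.08438
  B=108: 108/255≈0.4235 > 0.04045 → ((0.4235+0.055)/1.055)^2.4 ≈ 0.14996
  L2 = 0.2126×0.03310 + 0.7152×0.08438 + 0.0722×0.14996 ≈ 0.07821
Lighter = 0.70681, Darker = 0.07821
Ratio = (L_lighter + 0.05) / (L_darker + 0.05)
Ratio = (0.70681 + 0.05) / (0.07821 + 0.05) = 0.75681 / 0.12821 ≈ 5.9029
Ratio ≈ 5.90:1


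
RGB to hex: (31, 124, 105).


R = 31 → 1F (hex)
G = 124 → 7C (hex)
B = 105 → 69 (hex)
Hex = #1F7C69


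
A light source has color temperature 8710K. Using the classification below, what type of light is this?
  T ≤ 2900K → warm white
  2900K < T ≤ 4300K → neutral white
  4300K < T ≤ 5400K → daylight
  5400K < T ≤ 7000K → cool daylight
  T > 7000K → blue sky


Temperature: 8710K
8710K > 7000K → blue sky
Classification: blue sky


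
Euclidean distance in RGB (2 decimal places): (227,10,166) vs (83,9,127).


d = √[(R₁-R₂)² + (G₁-G₂)² + (B₁-B₂)²]
d = √[(227-83)² + (10-9)² + (166-127)²]
d = √[20736 + 1 + 1521]
d = √22258
d ≈ 149.19


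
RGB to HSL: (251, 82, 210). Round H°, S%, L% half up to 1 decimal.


Normalize: R'=251/255≈0.9843, G'=82/255≈0.3216, B'=210/255≈0.8235
Max=251/255, Min=82/255, Δ=Max-Min=169/255
L = (Max+Min)/2 = (251+82)/510 = 333/510 = 0.65294… → L = 65.3%
L > 0.5 → S = Δ/(2-Max-Min) = 169/(510-251-82) = 169/177 = 0.95480… → S = 95.5%
(the 1/255 factors cancel in S and H, so raw channel differences can be used)
Max is R' → H = 60 × (((G-B)/Δ) mod 6) = 60 × (((82-210)/169) mod 6)
  (-128)/169 = -0.7573…; negative, so add 6 → 5.2426…
  H = 60 × 5.2426… = 314.556…° → H = 314.6°
= HSL(314.6°, 95.5%, 65.3%)


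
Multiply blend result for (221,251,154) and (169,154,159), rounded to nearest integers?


Multiply: C = A×B/255, rounded to nearest integer
R: 221×169/255 = 37349/255 ≈ 146.467 → 146
G: 251×154/255 = 38654/255 ≈ 151.584 → 152
B: 154×159/255 = 24486/255 ≈ 96.024 → 96
= RGB(146, 152, 96)


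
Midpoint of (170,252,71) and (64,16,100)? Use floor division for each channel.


Midpoint: each channel = ⌊(C₁+C₂)/2⌋
R: ⌊(170+64)/2⌋ = 117
G: ⌊(252+16)/2⌋ = 134
B: ⌊(71+100)/2⌋ = 85
= RGB(117, 134, 85)


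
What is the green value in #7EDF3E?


Color: #7EDF3E
R = 7E = 126
G = DF = 223
B = 3E = 62
Green = 223


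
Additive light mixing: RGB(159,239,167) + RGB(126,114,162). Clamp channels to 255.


Additive: each channel = min(255, C₁+C₂)
R: 159+126 = 285 → 255
G: 239+114 = 353 → 255
B: 167+162 = 329 → 255
= RGB(255, 255, 255)


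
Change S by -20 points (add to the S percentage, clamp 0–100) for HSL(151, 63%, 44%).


Original S = 63%
Adjustment = -20 percentage points
New S = 63 + (-20) = 43
Clamp to [0, 100] → 43
= HSL(151°, 43%, 44%)


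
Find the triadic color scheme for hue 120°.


Triadic: equally spaced at 120° intervals
H1 = 120°
H2 = (120 + 120) mod 360 = 240°
H3 = (120 + 240) mod 360 = 0°
Triadic = 120°, 240°, 0°


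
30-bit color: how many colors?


Colors = 2^bits = 2^30
= 1,073,741,824 colors


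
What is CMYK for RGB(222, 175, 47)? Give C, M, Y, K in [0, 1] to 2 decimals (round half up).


R'=222/255≈0.8706, G'=175/255≈0.6863, B'=47/255≈0.1843
K = 1 - max(R',G',B') = 1 - 222/255 = 33/255 = 0.12941… → 0.13
(1-R'-K)/(1-K) simplifies to (max-R)/max with max = 222:
C = (222-222)/222 = 0/222 = 0 → 0.00
M = (222-175)/222 = 47/222 = 0.21171… → 0.21
Y = (222-47)/222 = 175/222 = 0.78828… → 0.79
= CMYK(0.00, 0.21, 0.79, 0.13)


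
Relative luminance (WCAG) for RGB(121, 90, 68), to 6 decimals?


Linearize each channel (sRGB transfer function): c = v/255; c_lin = c/12.92 if c ≤ 0.04045, else ((c+0.055)/1.055)^2.4
  R: 121/255 ≈ 0.474510 > 0.04045 → ((0.474510+0.055)/1.055)^2.4 ≈ 0.191202
  G: 90/255 ≈ 0.352941 > 0.04045 → ((0.352941+0.055)/1.055)^2.4 ≈ 0.102242
  B: 68/255 ≈ 0.266667 > 0.04045 → ((0.266667+0.055)/1.055)^2.4 ≈ 0.057805
R_lin = 0.191202, G_lin = 0.102242, B_lin = 0.057805
L = 0.2126×R + 0.7152×G + 0.0722×B
L = 0.2126×0.191202 + 0.7152×0.102242 + 0.0722×0.057805
L ≈ 0.117946


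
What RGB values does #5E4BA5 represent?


5E → 94 (R)
4B → 75 (G)
A5 → 165 (B)
= RGB(94, 75, 165)


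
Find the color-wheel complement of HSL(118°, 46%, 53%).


Complement = opposite side of color wheel = hue + 180°
H' = (118 + 180) mod 360 = 298°
S and L unchanged.
= HSL(298°, 46%, 53%)


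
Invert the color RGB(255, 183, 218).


Invert: (255-R, 255-G, 255-B)
R: 255-255 = 0
G: 255-183 = 72
B: 255-218 = 37
= RGB(0, 72, 37)


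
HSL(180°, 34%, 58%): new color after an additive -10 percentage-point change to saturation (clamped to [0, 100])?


Original S = 34%
Adjustment = -10 percentage points
New S = 34 + (-10) = 24
Clamp to [0, 100] → 24
= HSL(180°, 24%, 58%)


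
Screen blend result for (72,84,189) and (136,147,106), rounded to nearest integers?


Screen: C = 255 - (255-A)×(255-B)/255, rounded to nearest integer
R: 255 - (255-72)×(255-136)/255 = 255 - 21777/255 ≈ 255 - 85.400 = 169.600 → 170
G: 255 - (255-84)×(255-147)/255 = 255 - 18468/255 ≈ 255 - 72.424 = 182.576 → 183
B: 255 - (255-189)×(255-106)/255 = 255 - 9834/255 ≈ 255 - 38.565 = 216.435 → 216
= RGB(170, 183, 216)


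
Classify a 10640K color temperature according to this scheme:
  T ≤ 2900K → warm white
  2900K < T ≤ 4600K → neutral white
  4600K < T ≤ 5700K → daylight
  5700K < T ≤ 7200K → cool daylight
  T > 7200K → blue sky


Temperature: 10640K
10640K > 7200K → blue sky
Classification: blue sky


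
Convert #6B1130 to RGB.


6B → 107 (R)
11 → 17 (G)
30 → 48 (B)
= RGB(107, 17, 48)


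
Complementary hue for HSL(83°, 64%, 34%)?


Complement = opposite side of color wheel = hue + 180°
H' = (83 + 180) mod 360 = 263°
S and L unchanged.
= HSL(263°, 64%, 34%)


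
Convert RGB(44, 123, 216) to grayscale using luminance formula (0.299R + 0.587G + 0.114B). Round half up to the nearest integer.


Gray = 0.299×R + 0.587×G + 0.114×B
Gray = 0.299×44 + 0.587×123 + 0.114×216
Gray = 13.156 + 72.201 + 24.624
Gray = 109.981 → round half up → 110
Gray = 110


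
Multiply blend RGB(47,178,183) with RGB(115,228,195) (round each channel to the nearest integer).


Multiply: C = A×B/255, rounded to nearest integer
R: 47×115/255 = 5405/255 ≈ 21.196 → 21
G: 178×228/255 = 40584/255 ≈ 159.153 → 159
B: 183×195/255 = 35685/255 ≈ 139.941 → 140
= RGB(21, 159, 140)


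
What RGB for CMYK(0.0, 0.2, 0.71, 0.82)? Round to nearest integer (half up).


R = 255 × (1-C) × (1-K) = 255 × 1.00 × 0.18 = 45.9 → 46
G = 255 × (1-M) × (1-K) = 255 × 0.80 × 0.18 = 36.72 → 37
B = 255 × (1-Y) × (1-K) = 255 × 0.29 × 0.18 = 13.311 → 13
= RGB(46, 37, 13)


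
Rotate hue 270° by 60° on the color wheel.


New hue = (H + rotation) mod 360
New hue = (270 + 60) mod 360
= 330 mod 360
= 330°


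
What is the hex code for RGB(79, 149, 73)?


R = 79 → 4F (hex)
G = 149 → 95 (hex)
B = 73 → 49 (hex)
Hex = #4F9549


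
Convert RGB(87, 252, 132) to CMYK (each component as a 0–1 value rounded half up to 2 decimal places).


R'=87/255≈0.3412, G'=252/255≈0.9882, B'=132/255≈0.5176
K = 1 - max(R',G',B') = 1 - 252/255 = 3/255 = 0.01176… → 0.01
(1-R'-K)/(1-K) simplifies to (max-R)/max with max = 252:
C = (252-87)/252 = 165/252 = 0.65476… → 0.65
M = (252-252)/252 = 0/252 = 0 → 0.00
Y = (252-132)/252 = 120/252 = 0.47619… → 0.48
= CMYK(0.65, 0.00, 0.48, 0.01)


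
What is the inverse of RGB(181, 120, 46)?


Invert: (255-R, 255-G, 255-B)
R: 255-181 = 74
G: 255-120 = 135
B: 255-46 = 209
= RGB(74, 135, 209)


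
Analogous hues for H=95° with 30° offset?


Base hue: 95°
Left analog: (95 - 30) mod 360 = 65°
Right analog: (95 + 30) mod 360 = 125°
Analogous hues = 65° and 125°


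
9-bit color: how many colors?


Colors = 2^bits = 2^9
= 512 colors


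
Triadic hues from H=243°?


Triadic: equally spaced at 120° intervals
H1 = 243°
H2 = (243 + 120) mod 360 = 3°
H3 = (243 + 240) mod 360 = 123°
Triadic = 243°, 3°, 123°


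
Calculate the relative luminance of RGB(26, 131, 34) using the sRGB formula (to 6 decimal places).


Linearize each channel (sRGB transfer function): c = v/255; c_lin = c/12.92 if c ≤ 0.04045, else ((c+0.055)/1.055)^2.4
  R: 26/255 ≈ 0.101961 > 0.04045 → ((0.101961+0.055)/1.055)^2.4 ≈ 0.010330
  G: 131/255 ≈ 0.513725 > 0.04045 → ((0.513725+0.055)/1.055)^2.4 ≈ 0.226966
  B: 34/255 ≈ 0.133333 > 0.04045 → ((0.133333+0.055)/1.055)^2.4 ≈ 0.015996
R_lin = 0.010330, G_lin = 0.226966, B_lin = 0.015996
L = 0.2126×R + 0.7152×G + 0.0722×B
L = 0.2126×0.010330 + 0.7152×0.226966 + 0.0722×0.015996
L ≈ 0.165677


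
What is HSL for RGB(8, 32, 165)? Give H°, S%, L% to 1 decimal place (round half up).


Normalize: R'=8/255≈0.0314, G'=32/255≈0.1255, B'=165/255≈0.6471
Max=165/255, Min=8/255, Δ=Max-Min=157/255
L = (Max+Min)/2 = (165+8)/510 = 173/510 = 0.33921… → L = 33.9%
L ≤ 0.5 → S = Δ/(Max+Min) = 157/(165+8) = 157/173 = 0.90751… → S = 90.8%
(the 1/255 factors cancel in S and H, so raw channel differences can be used)
Max is B' → H = 60 × ((R-G)/Δ + 4) = 60 × ((8-32)/157 + 4)
  -24/157 + 4 = -0.1528… + 4 = 3.8471…
  H = 60 × 3.8471… = 230.828…° → H = 230.8°
= HSL(230.8°, 90.8%, 33.9%)


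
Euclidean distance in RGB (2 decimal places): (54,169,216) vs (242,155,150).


d = √[(R₁-R₂)² + (G₁-G₂)² + (B₁-B₂)²]
d = √[(54-242)² + (169-155)² + (216-150)²]
d = √[35344 + 196 + 4356]
d = √39896
d ≈ 199.74


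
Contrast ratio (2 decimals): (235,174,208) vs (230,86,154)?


Linearize each sRGB channel c=v/255: c/12.92 if c ≤ 0.04045 else ((c+0.055)/1.055)^2.4
L = 0.2126×R_lin + 0.7152×G_lin + 0.0722×B_lin
Color 1 (235,174,208):
  R=235: 235/255≈0.9216 > 0.04045 → ((0.9216+0.055)/1.055)^2.4 ≈ 0.83077
  G=174: 174/255≈0.6824 > 0.04045 → ((0.6824+0.055)/1.055)^2.4 ≈ 0.42327
  B=208: 208/255≈0.8157 > 0.04045 → ((0.8157+0.055)/1.055)^2.4 ≈ 0.63076
  L1 = 0.2126×0.83077 + 0.7152×0.42327 + 0.0722×0.63076 ≈ 0.52488
Color 2 (230,86,154):
  R=230: 230/255≈0.9020 > 0.04045 → ((0.9020+0.055)/1.055)^2.4 ≈ 0.79130
  G=86: 86/255≈0.3373 > 0.04045 → ((0.3373+0.055)/1.055)^2.4 ≈ 0.09306
  B=154: 154/255≈0.6039 > 0.04045 → ((0.6039+0.055)/1.055)^2.4 ≈ 0.32314
  L2 = 0.2126×0.79130 + 0.7152×0.09306 + 0.0722×0.32314 ≈ 0.25812
Lighter = 0.52488, Darker = 0.25812
Ratio = (L_lighter + 0.05) / (L_darker + 0.05)
Ratio = (0.52488 + 0.05) / (0.25812 + 0.05) = 0.57488 / 0.30812 ≈ 1.8658
Ratio ≈ 1.87:1


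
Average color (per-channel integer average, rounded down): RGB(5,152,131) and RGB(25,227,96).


Midpoint: each channel = ⌊(C₁+C₂)/2⌋
R: ⌊(5+25)/2⌋ = 15
G: ⌊(152+227)/2⌋ = 189
B: ⌊(131+96)/2⌋ = 113
= RGB(15, 189, 113)


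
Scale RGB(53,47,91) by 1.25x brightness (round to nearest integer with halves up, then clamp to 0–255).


Multiply each channel by 1.25, round half up, clamp to [0, 255]
R: 53×1.25 = 66.25 → round → 66
G: 47×1.25 = 58.75 → round → 59
B: 91×1.25 = 113.75 → round → 114
= RGB(66, 59, 114)


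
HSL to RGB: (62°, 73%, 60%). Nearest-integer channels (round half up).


H=62°, S=0.73, L=0.60
C = (1-|2L-1|)×S = (1-|0.20|)×0.73 = 0.584
H' = H/60 = 62/60 ≈ 1.0333; X = C×(1-|H' mod 2 - 1|) ≈ 0.5645
m = L - C/2 = 0.60 - 0.292 = 0.308
Sector ⌊H'⌋ = 1 → (R',G',B') = (≈0.5645, 0.584, 0.0)
RGB = ((R'+m)×255, (G'+m)×255, (B'+m)×255) = (222.496, 227.46, 78.54)
Round half up → RGB(222, 227, 79)


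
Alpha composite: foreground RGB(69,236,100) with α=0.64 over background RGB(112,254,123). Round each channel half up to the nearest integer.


C = α×F + (1-α)×B, with 1-α = 0.36
R: 0.64×69 + 0.36×112 = 44.16 + 40.32 = 84.48 → 84
G: 0.64×236 + 0.36×254 = 151.04 + 91.44 = 242.48 → 242
B: 0.64×100 + 0.36×123 = 64.00 + 44.28 = 108.28 → 108
= RGB(84, 242, 108)


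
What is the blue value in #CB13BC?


Color: #CB13BC
R = CB = 203
G = 13 = 19
B = BC = 188
Blue = 188


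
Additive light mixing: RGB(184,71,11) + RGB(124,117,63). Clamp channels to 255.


Additive: each channel = min(255, C₁+C₂)
R: 184+124 = 308 → 255
G: 71+117 = 188 → 188
B: 11+63 = 74 → 74
= RGB(255, 188, 74)


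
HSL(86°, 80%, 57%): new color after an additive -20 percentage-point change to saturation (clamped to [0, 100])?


Original S = 80%
Adjustment = -20 percentage points
New S = 80 + (-20) = 60
Clamp to [0, 100] → 60
= HSL(86°, 60%, 57%)


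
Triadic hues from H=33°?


Triadic: equally spaced at 120° intervals
H1 = 33°
H2 = (33 + 120) mod 360 = 153°
H3 = (33 + 240) mod 360 = 273°
Triadic = 33°, 153°, 273°


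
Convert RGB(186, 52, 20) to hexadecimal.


R = 186 → BA (hex)
G = 52 → 34 (hex)
B = 20 → 14 (hex)
Hex = #BA3414


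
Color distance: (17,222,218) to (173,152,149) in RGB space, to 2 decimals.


d = √[(R₁-R₂)² + (G₁-G₂)² + (B₁-B₂)²]
d = √[(17-173)² + (222-152)² + (218-149)²]
d = √[24336 + 4900 + 4761]
d = √33997
d ≈ 184.38


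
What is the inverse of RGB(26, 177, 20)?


Invert: (255-R, 255-G, 255-B)
R: 255-26 = 229
G: 255-177 = 78
B: 255-20 = 235
= RGB(229, 78, 235)


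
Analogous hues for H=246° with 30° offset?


Base hue: 246°
Left analog: (246 - 30) mod 360 = 216°
Right analog: (246 + 30) mod 360 = 276°
Analogous hues = 216° and 276°


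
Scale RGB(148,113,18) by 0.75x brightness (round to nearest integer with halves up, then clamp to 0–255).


Multiply each channel by 0.75, round half up, clamp to [0, 255]
R: 148×0.75 = 111
G: 113×0.75 = 84.75 → round → 85
B: 18×0.75 = 13.5 → round → 14
= RGB(111, 85, 14)


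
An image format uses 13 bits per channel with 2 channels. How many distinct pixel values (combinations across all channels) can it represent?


Total bits = 13 bits/channel × 2 channels = 26 bits
Distinct pixel values = 2^26
= 67,108,864 pixel values


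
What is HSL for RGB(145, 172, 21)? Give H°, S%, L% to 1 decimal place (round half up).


Normalize: R'=145/255≈0.5686, G'=172/255≈0.6745, B'=21/255≈0.0824
Max=172/255, Min=21/255, Δ=Max-Min=151/255
L = (Max+Min)/2 = (172+21)/510 = 193/510 = 0.37843… → L = 37.8%
L ≤ 0.5 → S = Δ/(Max+Min) = 151/(172+21) = 151/193 = 0.78238… → S = 78.2%
(the 1/255 factors cancel in S and H, so raw channel differences can be used)
Max is G' → H = 60 × ((B-R)/Δ + 2) = 60 × ((21-145)/151 + 2)
  -124/151 + 2 = -0.8211… + 2 = 1.1788…
  H = 60 × 1.1788… = 70.728…° → H = 70.7°
= HSL(70.7°, 78.2%, 37.8%)


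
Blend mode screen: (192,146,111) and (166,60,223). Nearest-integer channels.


Screen: C = 255 - (255-A)×(255-B)/255, rounded to nearest integer
R: 255 - (255-192)×(255-166)/255 = 255 - 5607/255 ≈ 255 - 21.988 = 233.012 → 233
G: 255 - (255-146)×(255-60)/255 = 255 - 21255/255 ≈ 255 - 83.353 = 171.647 → 172
B: 255 - (255-111)×(255-223)/255 = 255 - 4608/255 ≈ 255 - 18.071 = 236.929 → 237
= RGB(233, 172, 237)


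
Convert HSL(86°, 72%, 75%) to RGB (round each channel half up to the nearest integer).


H=86°, S=0.72, L=0.75
C = (1-|2L-1|)×S = (1-|0.50|)×0.72 = 0.36
H' = H/60 = 86/60 ≈ 1.4333; X = C×(1-|H' mod 2 - 1|) = 0.204
m = L - C/2 = 0.75 - 0.18 = 0.57
Sector ⌊H'⌋ = 1 → (R',G',B') = (0.204, 0.36, 0.0)
RGB = ((R'+m)×255, (G'+m)×255, (B'+m)×255) = (197.37, 237.15, 145.35)
Round half up → RGB(197, 237, 145)


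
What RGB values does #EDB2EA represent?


ED → 237 (R)
B2 → 178 (G)
EA → 234 (B)
= RGB(237, 178, 234)


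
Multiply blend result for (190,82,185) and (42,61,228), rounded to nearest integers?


Multiply: C = A×B/255, rounded to nearest integer
R: 190×42/255 = 7980/255 ≈ 31.294 → 31
G: 82×61/255 = 5002/255 ≈ 19.616 → 20
B: 185×228/255 = 42180/255 ≈ 165.412 → 165
= RGB(31, 20, 165)


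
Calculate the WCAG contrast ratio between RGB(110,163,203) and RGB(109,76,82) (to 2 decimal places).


Linearize each sRGB channel c=v/255: c/12.92 if c ≤ 0.04045 else ((c+0.055)/1.055)^2.4
L = 0.2126×R_lin + 0.7152×G_lin + 0.0722×B_lin
Color 1 (110,163,203):
  R=110: 110/255≈0.4314 > 0.04045 → ((0.4314+0.055)/1.055)^2.4 ≈ 0.15593
  G=163: 163/255≈0.6392 > 0.04045 → ((0.6392+0.055)/1.055)^2.4 ≈ 0.36625
  B=203: 203/255≈0.7961 > 0.04045 → ((0.7961+0.055)/1.055)^2.4 ≈ 0.59720
  L1 = 0.2126×0.15593 + 0.7152×0.36625 + 0.0722×0.59720 ≈ 0.33821
Color 2 (109,76,82):
  R=109: 109/255≈0.4275 > 0.04045 → ((0.4275+0.055)/1.055)^2.4 ≈ 0.15293
  G=76: 76/255≈0.2980 > 0.04045 → ((0.2980+0.055)/1.055)^2.4 ≈ 0.07227
  B=82: 82/255≈0.3216 > 0.04045 → ((0.3216+0.055)/1.055)^2.4 ≈ 0.08438
  L2 = 0.2126×0.15293 + 0.7152×0.07227 + 0.0722×0.08438 ≈ 0.09029
Lighter = 0.33821, Darker = 0.09029
Ratio = (L_lighter + 0.05) / (L_darker + 0.05)
Ratio = (0.33821 + 0.05) / (0.09029 + 0.05) = 0.38821 / 0.14029 ≈ 2.7672
Ratio ≈ 2.77:1


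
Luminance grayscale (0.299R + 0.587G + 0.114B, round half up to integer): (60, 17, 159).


Gray = 0.299×R + 0.587×G + 0.114×B
Gray = 0.299×60 + 0.587×17 + 0.114×159
Gray = 17.940 + 9.979 + 18.126
Gray = 46.045 → round half up → 46
Gray = 46


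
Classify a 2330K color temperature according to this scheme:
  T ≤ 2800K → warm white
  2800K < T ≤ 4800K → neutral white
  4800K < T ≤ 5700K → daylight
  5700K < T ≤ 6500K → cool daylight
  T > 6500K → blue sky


Temperature: 2330K
2330K ≤ 2800K → warm white
Classification: warm white


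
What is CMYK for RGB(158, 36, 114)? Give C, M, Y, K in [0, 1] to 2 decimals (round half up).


R'=158/255≈0.6196, G'=36/255≈0.1412, B'=114/255≈0.4471
K = 1 - max(R',G',B') = 1 - 158/255 = 97/255 = 0.38039… → 0.38
(1-R'-K)/(1-K) simplifies to (max-R)/max with max = 158:
C = (158-158)/158 = 0/158 = 0 → 0.00
M = (158-36)/158 = 122/158 = 0.77215… → 0.77
Y = (158-114)/158 = 44/158 = 0.27848… → 0.28
= CMYK(0.00, 0.77, 0.28, 0.38)


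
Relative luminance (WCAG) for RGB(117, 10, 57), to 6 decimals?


Linearize each channel (sRGB transfer function): c = v/255; c_lin = c/12.92 if c ≤ 0.04045, else ((c+0.055)/1.055)^2.4
  R: 117/255 ≈ 0.458824 > 0.04045 → ((0.458824+0.055)/1.055)^2.4 ≈ 0.177888
  G: 10/255 ≈ 0.039216 ≤ 0.04045 → 0.039216/12.92 ≈ 0.003035
  B: 57/255 ≈ 0.223529 > 0.04045 → ((0.223529+0.055)/1.055)^2.4 ≈ 0.040915
R_lin = 0.177888, G_lin = 0.003035, B_lin = 0.040915
L = 0.2126×R + 0.7152×G + 0.0722×B
L = 0.2126×0.177888 + 0.7152×0.003035 + 0.0722×0.040915
L ≈ 0.042944


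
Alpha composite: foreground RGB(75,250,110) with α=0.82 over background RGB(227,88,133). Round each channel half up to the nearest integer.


C = α×F + (1-α)×B, with 1-α = 0.18
R: 0.82×75 + 0.18×227 = 61.50 + 40.86 = 102.36 → 102
G: 0.82×250 + 0.18×88 = 205.00 + 15.84 = 220.84 → 221
B: 0.82×110 + 0.18×133 = 90.20 + 23.94 = 114.14 → 114
= RGB(102, 221, 114)


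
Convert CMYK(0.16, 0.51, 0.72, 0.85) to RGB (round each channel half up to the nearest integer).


R = 255 × (1-C) × (1-K) = 255 × 0.84 × 0.15 = 32.13 → 32
G = 255 × (1-M) × (1-K) = 255 × 0.49 × 0.15 = 18.7425 → 19
B = 255 × (1-Y) × (1-K) = 255 × 0.28 × 0.15 = 10.71 → 11
= RGB(32, 19, 11)


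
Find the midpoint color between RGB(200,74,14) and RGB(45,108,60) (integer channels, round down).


Midpoint: each channel = ⌊(C₁+C₂)/2⌋
R: ⌊(200+45)/2⌋ = 122
G: ⌊(74+108)/2⌋ = 91
B: ⌊(14+60)/2⌋ = 37
= RGB(122, 91, 37)


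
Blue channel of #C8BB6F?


Color: #C8BB6F
R = C8 = 200
G = BB = 187
B = 6F = 111
Blue = 111


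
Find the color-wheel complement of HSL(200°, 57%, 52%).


Complement = opposite side of color wheel = hue + 180°
H' = (200 + 180) mod 360 = 20°
S and L unchanged.
= HSL(20°, 57%, 52%)


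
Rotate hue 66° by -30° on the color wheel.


New hue = (H + rotation) mod 360
New hue = (66 -30) mod 360
= 36 mod 360
= 36°


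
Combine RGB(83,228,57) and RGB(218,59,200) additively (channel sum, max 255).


Additive: each channel = min(255, C₁+C₂)
R: 83+218 = 301 → 255
G: 228+59 = 287 → 255
B: 57+200 = 257 → 255
= RGB(255, 255, 255)


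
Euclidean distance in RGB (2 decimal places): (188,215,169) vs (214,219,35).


d = √[(R₁-R₂)² + (G₁-G₂)² + (B₁-B₂)²]
d = √[(188-214)² + (215-219)² + (169-35)²]
d = √[676 + 16 + 17956]
d = √18648
d ≈ 136.56


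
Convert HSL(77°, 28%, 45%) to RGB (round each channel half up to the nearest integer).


H=77°, S=0.28, L=0.45
C = (1-|2L-1|)×S = (1-|-0.10|)×0.28 = 0.252
H' = H/60 = 77/60 ≈ 1.2833; X = C×(1-|H' mod 2 - 1|) = 0.1806
m = L - C/2 = 0.45 - 0.126 = 0.324
Sector ⌊H'⌋ = 1 → (R',G',B') = (0.1806, 0.252, 0.0)
RGB = ((R'+m)×255, (G'+m)×255, (B'+m)×255) = (128.673, 146.88, 82.62)
Round half up → RGB(129, 147, 83)


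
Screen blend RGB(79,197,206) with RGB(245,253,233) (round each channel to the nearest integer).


Screen: C = 255 - (255-A)×(255-B)/255, rounded to nearest integer
R: 255 - (255-79)×(255-245)/255 = 255 - 1760/255 ≈ 255 - 6.902 = 248.098 → 248
G: 255 - (255-197)×(255-253)/255 = 255 - 116/255 ≈ 255 - 0.455 = 254.545 → 255
B: 255 - (255-206)×(255-233)/255 = 255 - 1078/255 ≈ 255 - 4.227 = 250.773 → 251
= RGB(248, 255, 251)


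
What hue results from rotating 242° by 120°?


New hue = (H + rotation) mod 360
New hue = (242 + 120) mod 360
= 362 mod 360
= 2°


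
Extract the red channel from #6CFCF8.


Color: #6CFCF8
R = 6C = 108
G = FC = 252
B = F8 = 248
Red = 108


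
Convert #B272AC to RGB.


B2 → 178 (R)
72 → 114 (G)
AC → 172 (B)
= RGB(178, 114, 172)


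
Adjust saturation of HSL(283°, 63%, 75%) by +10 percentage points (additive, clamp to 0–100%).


Original S = 63%
Adjustment = +10 percentage points
New S = 63 + (10) = 73
Clamp to [0, 100] → 73
= HSL(283°, 73%, 75%)


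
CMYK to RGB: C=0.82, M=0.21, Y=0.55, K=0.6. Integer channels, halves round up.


R = 255 × (1-C) × (1-K) = 255 × 0.18 × 0.40 = 18.36 → 18
G = 255 × (1-M) × (1-K) = 255 × 0.79 × 0.40 = 80.58 → 81
B = 255 × (1-Y) × (1-K) = 255 × 0.45 × 0.40 = 45.9 → 46
= RGB(18, 81, 46)


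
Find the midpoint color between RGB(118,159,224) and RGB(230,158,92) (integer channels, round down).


Midpoint: each channel = ⌊(C₁+C₂)/2⌋
R: ⌊(118+230)/2⌋ = 174
G: ⌊(159+158)/2⌋ = 158
B: ⌊(224+92)/2⌋ = 158
= RGB(174, 158, 158)


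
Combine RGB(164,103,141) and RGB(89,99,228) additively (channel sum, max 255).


Additive: each channel = min(255, C₁+C₂)
R: 164+89 = 253 → 253
G: 103+99 = 202 → 202
B: 141+228 = 369 → 255
= RGB(253, 202, 255)


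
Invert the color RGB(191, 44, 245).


Invert: (255-R, 255-G, 255-B)
R: 255-191 = 64
G: 255-44 = 211
B: 255-245 = 10
= RGB(64, 211, 10)


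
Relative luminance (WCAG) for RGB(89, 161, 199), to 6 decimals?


Linearize each channel (sRGB transfer function): c = v/255; c_lin = c/12.92 if c ≤ 0.04045, else ((c+0.055)/1.055)^2.4
  R: 89/255 ≈ 0.349020 > 0.04045 → ((0.349020+0.055)/1.055)^2.4 ≈ 0.099899
  G: 161/255 ≈ 0.631373 > 0.04045 → ((0.631373+0.055)/1.055)^2.4 ≈ 0.356400
  B: 199/255 ≈ 0.780392 > 0.04045 → ((0.780392+0.055)/1.055)^2.4 ≈ 0.571125
R_lin = 0.099899, G_lin = 0.356400, B_lin = 0.571125
L = 0.2126×R + 0.7152×G + 0.0722×B
L = 0.2126×0.099899 + 0.7152×0.356400 + 0.0722×0.571125
L ≈ 0.317371


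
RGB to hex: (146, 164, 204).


R = 146 → 92 (hex)
G = 164 → A4 (hex)
B = 204 → CC (hex)
Hex = #92A4CC


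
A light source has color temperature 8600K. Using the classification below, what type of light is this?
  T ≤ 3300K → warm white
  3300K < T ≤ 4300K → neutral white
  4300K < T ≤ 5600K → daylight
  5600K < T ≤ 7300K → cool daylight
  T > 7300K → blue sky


Temperature: 8600K
8600K > 7300K → blue sky
Classification: blue sky


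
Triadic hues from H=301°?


Triadic: equally spaced at 120° intervals
H1 = 301°
H2 = (301 + 120) mod 360 = 61°
H3 = (301 + 240) mod 360 = 181°
Triadic = 301°, 61°, 181°


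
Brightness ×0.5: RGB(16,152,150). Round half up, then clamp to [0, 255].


Multiply each channel by 0.5, round half up, clamp to [0, 255]
R: 16×0.5 = 8
G: 152×0.5 = 76
B: 150×0.5 = 75
= RGB(8, 76, 75)


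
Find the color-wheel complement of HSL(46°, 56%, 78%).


Complement = opposite side of color wheel = hue + 180°
H' = (46 + 180) mod 360 = 226°
S and L unchanged.
= HSL(226°, 56%, 78%)


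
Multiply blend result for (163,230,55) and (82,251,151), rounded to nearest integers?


Multiply: C = A×B/255, rounded to nearest integer
R: 163×82/255 = 13366/255 ≈ 52.416 → 52
G: 230×251/255 = 57730/255 ≈ 226.392 → 226
B: 55×151/255 = 8305/255 ≈ 32.569 → 33
= RGB(52, 226, 33)


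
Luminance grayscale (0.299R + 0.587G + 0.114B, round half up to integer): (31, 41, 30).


Gray = 0.299×R + 0.587×G + 0.114×B
Gray = 0.299×31 + 0.587×41 + 0.114×30
Gray = 9.269 + 24.067 + 3.420
Gray = 36.756 → round half up → 37
Gray = 37


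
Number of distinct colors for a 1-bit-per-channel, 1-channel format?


Total bits = 1 bits/channel × 1 channels = 1 bits
Distinct colors = 2^1
= 2 colors


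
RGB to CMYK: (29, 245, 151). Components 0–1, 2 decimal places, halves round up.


R'=29/255≈0.1137, G'=245/255≈0.9608, B'=151/255≈0.5922
K = 1 - max(R',G',B') = 1 - 245/255 = 10/255 = 0.03921… → 0.04
(1-R'-K)/(1-K) simplifies to (max-R)/max with max = 245:
C = (245-29)/245 = 216/245 = 0.88163… → 0.88
M = (245-245)/245 = 0/245 = 0 → 0.00
Y = (245-151)/245 = 94/245 = 0.38367… → 0.38
= CMYK(0.88, 0.00, 0.38, 0.04)


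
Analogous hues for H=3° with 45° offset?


Base hue: 3°
Left analog: (3 - 45) mod 360 = 318°
Right analog: (3 + 45) mod 360 = 48°
Analogous hues = 318° and 48°


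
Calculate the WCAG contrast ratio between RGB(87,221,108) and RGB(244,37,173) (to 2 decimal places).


Linearize each sRGB channel c=v/255: c/12.92 if c ≤ 0.04045 else ((c+0.055)/1.055)^2.4
L = 0.2126×R_lin + 0.7152×G_lin + 0.0722×B_lin
Color 1 (87,221,108):
  R=87: 87/255≈0.3412 > 0.04045 → ((0.3412+0.055)/1.055)^2.4 ≈ 0.09531
  G=221: 221/255≈0.8667 > 0.04045 → ((0.8667+0.055)/1.055)^2.4 ≈ 0.72306
  B=108: 108/255≈0.4235 > 0.04045 → ((0.4235+0.055)/1.055)^2.4 ≈ 0.14996
  L1 = 0.2126×0.09531 + 0.7152×0.72306 + 0.0722×0.14996 ≈ 0.54822
Color 2 (244,37,173):
  R=244: 244/255≈0.9569 > 0.04045 → ((0.9569+0.055)/1.055)^2.4 ≈ 0.90466
  G=37: 37/255≈0.1451 > 0.04045 → ((0.1451+0.055)/1.055)^2.4 ≈ 0.01850
  B=173: 173/255≈0.6784 > 0.04045 → ((0.6784+0.055)/1.055)^2.4 ≈ 0.41789
  L2 = 0.2126×0.90466 + 0.7152×0.01850 + 0.0722×0.41789 ≈ 0.23573
Lighter = 0.54822, Darker = 0.23573
Ratio = (L_lighter + 0.05) / (L_darker + 0.05)
Ratio = (0.54822 + 0.05) / (0.23573 + 0.05) = 0.59822 / 0.28573 ≈ 2.0936
Ratio ≈ 2.09:1


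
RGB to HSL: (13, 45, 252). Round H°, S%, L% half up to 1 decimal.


Normalize: R'=13/255≈0.0510, G'=45/255≈0.1765, B'=252/255≈0.9882
Max=252/255, Min=13/255, Δ=Max-Min=239/255
L = (Max+Min)/2 = (252+13)/510 = 265/510 = 0.51960… → L = 52.0%
L > 0.5 → S = Δ/(2-Max-Min) = 239/(510-252-13) = 239/245 = 0.97551… → S = 97.6%
(the 1/255 factors cancel in S and H, so raw channel differences can be used)
Max is B' → H = 60 × ((R-G)/Δ + 4) = 60 × ((13-45)/239 + 4)
  -32/239 + 4 = -0.1338… + 4 = 3.8661…
  H = 60 × 3.8661… = 231.966…° → H = 232.0°
= HSL(232.0°, 97.6%, 52.0%)


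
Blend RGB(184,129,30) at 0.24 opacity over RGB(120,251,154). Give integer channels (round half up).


C = α×F + (1-α)×B, with 1-α = 0.76
R: 0.24×184 + 0.76×120 = 44.16 + 91.20 = 135.36 → 135
G: 0.24×129 + 0.76×251 = 30.96 + 190.76 = 221.72 → 222
B: 0.24×30 + 0.76×154 = 7.20 + 117.04 = 124.24 → 124
= RGB(135, 222, 124)
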